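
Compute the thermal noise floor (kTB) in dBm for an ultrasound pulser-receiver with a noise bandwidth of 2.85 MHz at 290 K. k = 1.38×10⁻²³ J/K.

−109.4 dBm

P_n = kTB = 1.38×10⁻²³ × 290 × 2.85×10⁶ = 1.14×10⁻¹⁴ W
In dBm: 10 log₁₀(1.14×10⁻¹⁴ / 10⁻³) = −109.4 dBm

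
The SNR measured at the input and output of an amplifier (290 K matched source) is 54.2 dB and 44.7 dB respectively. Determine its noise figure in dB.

NF (dB) = SNR_in(dB) − SNR_out(dB) when the source is at T₀
NF = 54.2 − 44.7 = 9.5 dB

9.5 dB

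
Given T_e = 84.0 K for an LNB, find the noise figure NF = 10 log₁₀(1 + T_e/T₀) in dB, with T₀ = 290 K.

1.10 dB

F = 1 + T_e/T₀ = 1 + 84.0/290 = 1.28966
NF = 10 log₁₀(1.28966) = 1.10 dB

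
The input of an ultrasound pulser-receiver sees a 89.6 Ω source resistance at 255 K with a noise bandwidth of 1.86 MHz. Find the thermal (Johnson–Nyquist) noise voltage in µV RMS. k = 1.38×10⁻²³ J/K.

1.53 µV

V_n = √(4kTRB)
4kTRB = 4 × 1.38×10⁻²³ × 255 × 8.96×10¹ × 1.86×10⁶ = 2.35×10⁻¹² V²
V_n = √(2.35×10⁻¹²) = 1.53×10⁻⁶ V = 1.53 µV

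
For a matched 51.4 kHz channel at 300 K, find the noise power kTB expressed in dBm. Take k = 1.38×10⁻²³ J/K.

P_n = kTB = 1.38×10⁻²³ × 300 × 5.14×10⁴ = 2.13×10⁻¹⁶ W
In dBm: 10 log₁₀(2.13×10⁻¹⁶ / 10⁻³) = −126.7 dBm

−126.7 dBm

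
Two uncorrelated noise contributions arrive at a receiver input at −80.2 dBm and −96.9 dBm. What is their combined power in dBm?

Convert to linear, add, convert back:
P₁ = 9.55×10⁻¹² W, P₂ = 2.04×10⁻¹³ W
P_tot = 9.75×10⁻¹² W → 10 log₁₀(P_tot / 10⁻³) = −80.1 dBm

−80.1 dBm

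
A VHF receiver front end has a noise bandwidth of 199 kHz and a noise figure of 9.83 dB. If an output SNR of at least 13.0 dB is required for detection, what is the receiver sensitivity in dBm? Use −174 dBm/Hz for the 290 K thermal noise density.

−98.2 dBm

Sensitivity = −174 + 10 log₁₀(B) + NF + SNR_min
= −174 + 52.99 + 9.83 + 13.0
= −98.18 dBm → −98.2 dBm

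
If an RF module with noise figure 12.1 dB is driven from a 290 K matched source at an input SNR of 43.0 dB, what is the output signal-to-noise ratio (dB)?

30.9 dB

By definition F = SNR_in/SNR_out, so in dB: SNR_out = SNR_in − NF
SNR_out = 43.0 − 12.1 = 30.9 dB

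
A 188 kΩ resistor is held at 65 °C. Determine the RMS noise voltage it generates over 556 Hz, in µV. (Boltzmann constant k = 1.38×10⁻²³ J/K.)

T = 65 °C + 273.15 = 338.15 K
V_n = √(4kTRB)
4kTRB = 4 × 1.38×10⁻²³ × 338.15 × 1.88×10⁵ × 5.56×10² = 1.95×10⁻¹² V²
V_n = √(1.95×10⁻¹²) = 1.40×10⁻⁶ V = 1.40 µV

1.40 µV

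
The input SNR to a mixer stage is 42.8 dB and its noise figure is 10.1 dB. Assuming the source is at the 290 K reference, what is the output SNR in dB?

By definition F = SNR_in/SNR_out, so in dB: SNR_out = SNR_in − NF
SNR_out = 42.8 − 10.1 = 32.7 dB

32.7 dB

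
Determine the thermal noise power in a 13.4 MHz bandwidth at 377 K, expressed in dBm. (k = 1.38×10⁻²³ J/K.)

−101.6 dBm

P_n = kTB = 1.38×10⁻²³ × 377 × 1.34×10⁷ = 6.97×10⁻¹⁴ W
In dBm: 10 log₁₀(6.97×10⁻¹⁴ / 10⁻³) = −101.6 dBm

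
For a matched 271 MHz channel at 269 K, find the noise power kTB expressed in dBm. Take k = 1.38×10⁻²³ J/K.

P_n = kTB = 1.38×10⁻²³ × 269 × 2.71×10⁸ = 1.01×10⁻¹² W
In dBm: 10 log₁₀(1.01×10⁻¹² / 10⁻³) = −90.0 dBm

−90.0 dBm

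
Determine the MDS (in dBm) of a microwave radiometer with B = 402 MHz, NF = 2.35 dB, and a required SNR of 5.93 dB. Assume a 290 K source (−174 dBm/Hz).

Sensitivity = −174 + 10 log₁₀(B) + NF + SNR_min
= −174 + 86.04 + 2.35 + 5.93
= −79.68 dBm → −79.7 dBm

−79.7 dBm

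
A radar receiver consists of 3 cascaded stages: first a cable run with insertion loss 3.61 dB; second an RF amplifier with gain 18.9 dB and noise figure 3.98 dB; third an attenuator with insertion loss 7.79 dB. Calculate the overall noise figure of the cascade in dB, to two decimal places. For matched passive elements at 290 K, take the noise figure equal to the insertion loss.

Convert to linear (a loss of L dB is a gain of −L dB): F_i = 10^(NF_i/10), G_i = 10^(G_i,dB/10)
  Stage 1: F_1 = 10^(3.61/10) = 2.296, G_1 = 10^(−3.61/10) = 0.4355
  Stage 2: F_2 = 10^(3.98/10) = 2.500, G_2 = 10^(18.9/10) = 77.62
  Stage 3: F_3 = 10^(7.79/10) = 6.012, G_3 = 10^(−7.79/10) = 0.1663
Friis cascade:
  F = 2.296 + (2.500 − 1)/0.4355 + (6.012 − 1)/33.81 = 5.889
NF = 10 log₁₀(5.889) = 7.70 dB

7.70 dB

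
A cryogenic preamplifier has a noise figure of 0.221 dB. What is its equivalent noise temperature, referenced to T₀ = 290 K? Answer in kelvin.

15.1 K

F = 10^(0.221/10) = 1.0522
T_e = (F − 1)·T₀ = (1.0522 − 1) × 290 = 15.1 K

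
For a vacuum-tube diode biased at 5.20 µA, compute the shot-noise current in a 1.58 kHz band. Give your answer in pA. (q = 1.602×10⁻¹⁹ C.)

I_n = √(2qI·B)
2qI·B = 2 × 1.602×10⁻¹⁹ × 5.20×10⁻⁶ × 1.58×10³ = 2.63×10⁻²¹ A²
I_n = √(2.63×10⁻²¹) = 5.13×10⁻¹¹ A = 51.3 pA

51.3 pA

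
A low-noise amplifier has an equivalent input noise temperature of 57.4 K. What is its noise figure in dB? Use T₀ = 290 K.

0.784 dB

F = 1 + T_e/T₀ = 1 + 57.4/290 = 1.19793
NF = 10 log₁₀(1.19793) = 0.784 dB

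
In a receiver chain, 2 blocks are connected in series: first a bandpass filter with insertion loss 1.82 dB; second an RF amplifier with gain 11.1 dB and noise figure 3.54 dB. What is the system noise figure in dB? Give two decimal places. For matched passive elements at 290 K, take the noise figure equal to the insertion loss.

5.36 dB

Convert to linear (a loss of L dB is a gain of −L dB): F_i = 10^(NF_i/10), G_i = 10^(G_i,dB/10)
  Stage 1: F_1 = 10^(1.82/10) = 1.521, G_1 = 10^(−1.82/10) = 0.6577
  Stage 2: F_2 = 10^(3.54/10) = 2.259, G_2 = 10^(11.1/10) = 12.88
Friis cascade:
  F = 1.521 + (2.259 − 1)/0.6577 = 3.436
NF = 10 log₁₀(3.436) = 5.36 dB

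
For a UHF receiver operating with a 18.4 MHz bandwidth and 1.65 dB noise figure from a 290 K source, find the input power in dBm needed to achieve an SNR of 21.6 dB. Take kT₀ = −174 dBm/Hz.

−78.1 dBm

Sensitivity = −174 + 10 log₁₀(B) + NF + SNR_min
= −174 + 72.65 + 1.65 + 21.6
= −78.10 dBm → −78.1 dBm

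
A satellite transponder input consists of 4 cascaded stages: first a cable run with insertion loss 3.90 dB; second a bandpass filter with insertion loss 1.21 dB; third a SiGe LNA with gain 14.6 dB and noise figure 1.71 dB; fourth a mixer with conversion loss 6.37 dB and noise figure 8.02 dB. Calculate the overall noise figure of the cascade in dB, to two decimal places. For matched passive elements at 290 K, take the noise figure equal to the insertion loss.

7.33 dB

Convert to linear (a loss of L dB is a gain of −L dB): F_i = 10^(NF_i/10), G_i = 10^(G_i,dB/10)
  Stage 1: F_1 = 10^(3.90/10) = 2.455, G_1 = 10^(−3.90/10) = 0.4074
  Stage 2: F_2 = 10^(1.21/10) = 1.321, G_2 = 10^(−1.21/10) = 0.7568
  Stage 3: F_3 = 10^(1.71/10) = 1.483, G_3 = 10^(14.6/10) = 28.84
  Stage 4: F_4 = 10^(8.02/10) = 6.339, G_4 = 10^(−6.37/10) = 0.2307
Friis cascade:
  F = 2.455 + (1.321 − 1)/0.4074 + (1.483 − 1)/0.3083 + (6.339 − 1)/8.892 = 5.409
NF = 10 log₁₀(5.409) = 7.33 dB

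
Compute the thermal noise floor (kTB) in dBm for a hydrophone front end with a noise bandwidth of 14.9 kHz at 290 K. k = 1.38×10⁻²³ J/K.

−132.2 dBm

P_n = kTB = 1.38×10⁻²³ × 290 × 1.49×10⁴ = 5.96×10⁻¹⁷ W
In dBm: 10 log₁₀(5.96×10⁻¹⁷ / 10⁻³) = −132.2 dBm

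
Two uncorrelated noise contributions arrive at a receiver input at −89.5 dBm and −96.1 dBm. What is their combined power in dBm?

−88.6 dBm

Convert to linear, add, convert back:
P₁ = 1.12×10⁻¹² W, P₂ = 2.45×10⁻¹³ W
P_tot = 1.37×10⁻¹² W → 10 log₁₀(P_tot / 10⁻³) = −88.6 dBm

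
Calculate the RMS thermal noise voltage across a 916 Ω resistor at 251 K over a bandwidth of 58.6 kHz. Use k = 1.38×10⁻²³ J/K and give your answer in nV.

V_n = √(4kTRB)
4kTRB = 4 × 1.38×10⁻²³ × 251 × 9.16×10² × 5.86×10⁴ = 7.44×10⁻¹³ V²
V_n = √(7.44×10⁻¹³) = 8.62×10⁻⁷ V = 862 nV

862 nV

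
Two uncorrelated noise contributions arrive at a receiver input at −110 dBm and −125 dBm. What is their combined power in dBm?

Convert to linear, add, convert back:
P₁ = 1.00×10⁻¹⁴ W, P₂ = 3.16×10⁻¹⁶ W
P_tot = 1.03×10⁻¹⁴ W → 10 log₁₀(P_tot / 10⁻³) = −109.9 dBm

−109.9 dBm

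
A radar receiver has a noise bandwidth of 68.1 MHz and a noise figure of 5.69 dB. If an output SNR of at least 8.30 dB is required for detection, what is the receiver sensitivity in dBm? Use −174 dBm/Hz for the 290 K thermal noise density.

−81.7 dBm

Sensitivity = −174 + 10 log₁₀(B) + NF + SNR_min
= −174 + 78.33 + 5.69 + 8.30
= −81.68 dBm → −81.7 dBm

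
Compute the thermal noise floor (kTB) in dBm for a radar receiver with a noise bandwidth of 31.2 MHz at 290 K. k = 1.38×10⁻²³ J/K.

P_n = kTB = 1.38×10⁻²³ × 290 × 3.12×10⁷ = 1.25×10⁻¹³ W
In dBm: 10 log₁₀(1.25×10⁻¹³ / 10⁻³) = −99.0 dBm

−99.0 dBm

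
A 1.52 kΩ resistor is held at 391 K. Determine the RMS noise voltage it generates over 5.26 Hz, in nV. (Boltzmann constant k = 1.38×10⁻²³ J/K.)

V_n = √(4kTRB)
4kTRB = 4 × 1.38×10⁻²³ × 391 × 1.52×10³ × 5.26×10⁰ = 1.73×10⁻¹⁶ V²
V_n = √(1.73×10⁻¹⁶) = 1.31×10⁻⁸ V = 13.1 nV

13.1 nV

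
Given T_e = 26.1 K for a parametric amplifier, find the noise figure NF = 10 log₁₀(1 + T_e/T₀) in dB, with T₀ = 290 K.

0.374 dB

F = 1 + T_e/T₀ = 1 + 26.1/290 = 1.09
NF = 10 log₁₀(1.09) = 0.374 dB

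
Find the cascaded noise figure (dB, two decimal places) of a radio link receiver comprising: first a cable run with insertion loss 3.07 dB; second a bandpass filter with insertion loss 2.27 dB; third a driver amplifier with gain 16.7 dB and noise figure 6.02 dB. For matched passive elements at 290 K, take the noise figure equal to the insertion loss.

11.36 dB

Convert to linear (a loss of L dB is a gain of −L dB): F_i = 10^(NF_i/10), G_i = 10^(G_i,dB/10)
  Stage 1: F_1 = 10^(3.07/10) = 2.028, G_1 = 10^(−3.07/10) = 0.4932
  Stage 2: F_2 = 10^(2.27/10) = 1.687, G_2 = 10^(−2.27/10) = 0.5929
  Stage 3: F_3 = 10^(6.02/10) = 3.999, G_3 = 10^(16.7/10) = 46.77
Friis cascade:
  F = 2.028 + (1.687 − 1)/0.4932 + (3.999 − 1)/0.2924 = 13.68
NF = 10 log₁₀(13.68) = 11.36 dB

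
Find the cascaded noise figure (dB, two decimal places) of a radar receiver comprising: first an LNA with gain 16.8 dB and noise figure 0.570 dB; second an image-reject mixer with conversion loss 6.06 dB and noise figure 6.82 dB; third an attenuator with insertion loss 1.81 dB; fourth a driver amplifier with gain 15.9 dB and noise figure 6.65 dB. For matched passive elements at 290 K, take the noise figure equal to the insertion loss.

Convert to linear (a loss of L dB is a gain of −L dB): F_i = 10^(NF_i/10), G_i = 10^(G_i,dB/10)
  Stage 1: F_1 = 10^(0.570/10) = 1.140, G_1 = 10^(16.8/10) = 47.86
  Stage 2: F_2 = 10^(6.82/10) = 4.808, G_2 = 10^(−6.06/10) = 0.2477
  Stage 3: F_3 = 10^(1.81/10) = 1.517, G_3 = 10^(−1.81/10) = 0.6592
  Stage 4: F_4 = 10^(6.65/10) = 4.624, G_4 = 10^(15.9/10) = 38.90
Friis cascade:
  F = 1.140 + (4.808 − 1)/47.86 + (1.517 − 1)/11.86 + (4.624 − 1)/7.816 = 1.727
NF = 10 log₁₀(1.727) = 2.37 dB

2.37 dB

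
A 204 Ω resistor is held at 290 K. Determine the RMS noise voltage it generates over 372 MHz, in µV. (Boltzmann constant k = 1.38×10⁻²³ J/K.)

34.9 µV

V_n = √(4kTRB)
4kTRB = 4 × 1.38×10⁻²³ × 290 × 2.04×10² × 3.72×10⁸ = 1.21×10⁻⁹ V²
V_n = √(1.21×10⁻⁹) = 3.49×10⁻⁵ V = 34.9 µV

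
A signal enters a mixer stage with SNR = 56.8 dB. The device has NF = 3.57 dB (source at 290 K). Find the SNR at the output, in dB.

53.23 dB

By definition F = SNR_in/SNR_out, so in dB: SNR_out = SNR_in − NF
SNR_out = 56.8 − 3.57 = 53.23 dB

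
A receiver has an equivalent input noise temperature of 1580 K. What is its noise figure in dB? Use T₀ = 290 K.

8.09 dB

F = 1 + T_e/T₀ = 1 + 1580/290 = 6.44828
NF = 10 log₁₀(6.44828) = 8.09 dB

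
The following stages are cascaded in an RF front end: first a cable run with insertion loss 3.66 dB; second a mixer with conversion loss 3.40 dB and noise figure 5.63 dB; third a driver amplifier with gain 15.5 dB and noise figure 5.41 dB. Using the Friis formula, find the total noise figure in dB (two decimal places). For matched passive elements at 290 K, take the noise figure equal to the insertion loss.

Convert to linear (a loss of L dB is a gain of −L dB): F_i = 10^(NF_i/10), G_i = 10^(G_i,dB/10)
  Stage 1: F_1 = 10^(3.66/10) = 2.323, G_1 = 10^(−3.66/10) = 0.4305
  Stage 2: F_2 = 10^(5.63/10) = 3.656, G_2 = 10^(−3.40/10) = 0.4571
  Stage 3: F_3 = 10^(5.41/10) = 3.475, G_3 = 10^(15.5/10) = 35.48
Friis cascade:
  F = 2.323 + (3.656 − 1)/0.4305 + (3.475 − 1)/0.1968 = 21.07
NF = 10 log₁₀(21.07) = 13.24 dB

13.24 dB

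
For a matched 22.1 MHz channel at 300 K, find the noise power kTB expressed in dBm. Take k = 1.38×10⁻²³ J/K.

P_n = kTB = 1.38×10⁻²³ × 300 × 2.21×10⁷ = 9.15×10⁻¹⁴ W
In dBm: 10 log₁₀(9.15×10⁻¹⁴ / 10⁻³) = −100.4 dBm

−100.4 dBm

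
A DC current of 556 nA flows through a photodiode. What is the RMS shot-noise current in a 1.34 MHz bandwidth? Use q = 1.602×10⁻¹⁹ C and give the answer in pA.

489 pA

I_n = √(2qI·B)
2qI·B = 2 × 1.602×10⁻¹⁹ × 5.56×10⁻⁷ × 1.34×10⁶ = 2.39×10⁻¹⁹ A²
I_n = √(2.39×10⁻¹⁹) = 4.89×10⁻¹⁰ A = 489 pA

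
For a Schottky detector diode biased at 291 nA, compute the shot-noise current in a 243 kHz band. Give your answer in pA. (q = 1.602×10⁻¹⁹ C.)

I_n = √(2qI·B)
2qI·B = 2 × 1.602×10⁻¹⁹ × 2.91×10⁻⁷ × 2.43×10⁵ = 2.27×10⁻²⁰ A²
I_n = √(2.27×10⁻²⁰) = 1.51×10⁻¹⁰ A = 151 pA

151 pA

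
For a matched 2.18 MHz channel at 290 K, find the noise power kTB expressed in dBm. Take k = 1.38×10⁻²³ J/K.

P_n = kTB = 1.38×10⁻²³ × 290 × 2.18×10⁶ = 8.72×10⁻¹⁵ W
In dBm: 10 log₁₀(8.72×10⁻¹⁵ / 10⁻³) = −110.6 dBm

−110.6 dBm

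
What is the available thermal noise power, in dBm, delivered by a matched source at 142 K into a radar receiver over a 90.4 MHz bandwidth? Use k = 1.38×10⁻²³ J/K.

−97.5 dBm

P_n = kTB = 1.38×10⁻²³ × 142 × 9.04×10⁷ = 1.77×10⁻¹³ W
In dBm: 10 log₁₀(1.77×10⁻¹³ / 10⁻³) = −97.5 dBm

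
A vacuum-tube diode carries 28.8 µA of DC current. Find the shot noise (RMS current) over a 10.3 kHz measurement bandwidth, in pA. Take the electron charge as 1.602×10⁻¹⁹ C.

I_n = √(2qI·B)
2qI·B = 2 × 1.602×10⁻¹⁹ × 2.88×10⁻⁵ × 1.03×10⁴ = 9.50×10⁻²⁰ A²
I_n = √(9.50×10⁻²⁰) = 3.08×10⁻¹⁰ A = 308 pA

308 pA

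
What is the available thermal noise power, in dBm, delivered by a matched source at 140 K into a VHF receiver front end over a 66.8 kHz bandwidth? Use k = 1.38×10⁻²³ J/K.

−128.9 dBm

P_n = kTB = 1.38×10⁻²³ × 140 × 6.68×10⁴ = 1.29×10⁻¹⁶ W
In dBm: 10 log₁₀(1.29×10⁻¹⁶ / 10⁻³) = −128.9 dBm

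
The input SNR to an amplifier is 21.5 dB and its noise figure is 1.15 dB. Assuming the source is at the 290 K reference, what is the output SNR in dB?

20.35 dB

By definition F = SNR_in/SNR_out, so in dB: SNR_out = SNR_in − NF
SNR_out = 21.5 − 1.15 = 20.35 dB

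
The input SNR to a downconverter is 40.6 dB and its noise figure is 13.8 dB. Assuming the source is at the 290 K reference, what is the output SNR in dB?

26.8 dB

By definition F = SNR_in/SNR_out, so in dB: SNR_out = SNR_in − NF
SNR_out = 40.6 − 13.8 = 26.8 dB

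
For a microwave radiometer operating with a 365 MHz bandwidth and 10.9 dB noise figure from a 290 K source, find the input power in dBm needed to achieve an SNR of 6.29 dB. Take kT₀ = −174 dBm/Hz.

Sensitivity = −174 + 10 log₁₀(B) + NF + SNR_min
= −174 + 85.62 + 10.9 + 6.29
= −71.19 dBm → −71.2 dBm

−71.2 dBm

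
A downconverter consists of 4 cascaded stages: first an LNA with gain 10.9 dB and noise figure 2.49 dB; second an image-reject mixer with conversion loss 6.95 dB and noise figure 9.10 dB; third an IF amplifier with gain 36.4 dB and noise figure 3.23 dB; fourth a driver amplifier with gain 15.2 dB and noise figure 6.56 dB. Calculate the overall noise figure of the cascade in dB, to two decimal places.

4.47 dB

Convert to linear (a loss of L dB is a gain of −L dB): F_i = 10^(NF_i/10), G_i = 10^(G_i,dB/10)
  Stage 1: F_1 = 10^(2.49/10) = 1.774, G_1 = 10^(10.9/10) = 12.30
  Stage 2: F_2 = 10^(9.10/10) = 8.128, G_2 = 10^(−6.95/10) = 0.2018
  Stage 3: F_3 = 10^(3.23/10) = 2.104, G_3 = 10^(36.4/10) = 4365
  Stage 4: F_4 = 10^(6.56/10) = 4.529, G_4 = 10^(15.2/10) = 33.11
Friis cascade:
  F = 1.774 + (8.128 − 1)/12.30 + (2.104 − 1)/2.483 + (4.529 − 1)/1.084×10⁴ = 2.798
NF = 10 log₁₀(2.798) = 4.47 dB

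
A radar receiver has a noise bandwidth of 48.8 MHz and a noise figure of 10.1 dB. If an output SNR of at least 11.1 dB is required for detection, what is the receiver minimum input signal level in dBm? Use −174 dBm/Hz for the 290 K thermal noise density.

Sensitivity = −174 + 10 log₁₀(B) + NF + SNR_min
= −174 + 76.88 + 10.1 + 11.1
= −75.92 dBm → −75.9 dBm

−75.9 dBm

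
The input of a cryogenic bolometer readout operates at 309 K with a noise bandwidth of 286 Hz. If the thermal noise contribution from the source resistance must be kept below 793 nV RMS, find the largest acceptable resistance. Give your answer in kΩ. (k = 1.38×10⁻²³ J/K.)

129 kΩ

Johnson–Nyquist: V_n = √(4kTRB) ⇒ R = V_n² / (4kTB)
4kTB = 4 × 1.38×10⁻²³ × 309 × 2.86×10² = 4.88×10⁻¹⁸
R = (7.93×10⁻⁷)² / 4.88×10⁻¹⁸ = 1.29×10⁵ Ω = 129 kΩ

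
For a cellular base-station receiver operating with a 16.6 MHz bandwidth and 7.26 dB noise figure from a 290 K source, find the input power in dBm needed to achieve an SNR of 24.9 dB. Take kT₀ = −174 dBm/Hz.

−69.6 dBm

Sensitivity = −174 + 10 log₁₀(B) + NF + SNR_min
= −174 + 72.2 + 7.26 + 24.9
= −69.64 dBm → −69.6 dBm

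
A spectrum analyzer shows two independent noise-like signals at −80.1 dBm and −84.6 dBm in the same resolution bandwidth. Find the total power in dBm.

Convert to linear, add, convert back:
P₁ = 9.77×10⁻¹² W, P₂ = 3.47×10⁻¹² W
P_tot = 1.32×10⁻¹¹ W → 10 log₁₀(P_tot / 10⁻³) = −78.8 dBm

−78.8 dBm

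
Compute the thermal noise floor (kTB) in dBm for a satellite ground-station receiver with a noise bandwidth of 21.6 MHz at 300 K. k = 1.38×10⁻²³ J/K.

P_n = kTB = 1.38×10⁻²³ × 300 × 2.16×10⁷ = 8.94×10⁻¹⁴ W
In dBm: 10 log₁₀(8.94×10⁻¹⁴ / 10⁻³) = −100.5 dBm

−100.5 dBm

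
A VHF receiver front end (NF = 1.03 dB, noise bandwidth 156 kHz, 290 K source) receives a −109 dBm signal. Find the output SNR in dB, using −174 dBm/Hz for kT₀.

12.0 dB

Noise floor: N = −174 + 10 log₁₀(B) + NF
10 log₁₀(1.56×10⁵) = 51.93 dB
N = −174 + 51.93 + 1.03 = −121.04 dBm
SNR = P_sig − N = −109 − (−121.04) = 12.04 dB → 12.0 dB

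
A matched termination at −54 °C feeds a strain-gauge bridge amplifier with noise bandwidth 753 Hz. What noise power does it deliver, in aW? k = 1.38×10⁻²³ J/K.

2.28 aW

T = −54 °C + 273.15 = 219.15 K
P_n = kTB = 1.38×10⁻²³ × 219.15 × 7.53×10² = 2.28×10⁻¹⁸ W = 2.28 aW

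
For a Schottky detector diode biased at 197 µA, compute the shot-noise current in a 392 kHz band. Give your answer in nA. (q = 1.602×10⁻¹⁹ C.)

4.97 nA

I_n = √(2qI·B)
2qI·B = 2 × 1.602×10⁻¹⁹ × 1.97×10⁻⁴ × 3.92×10⁵ = 2.47×10⁻¹⁷ A²
I_n = √(2.47×10⁻¹⁷) = 4.97×10⁻⁹ A = 4.97 nA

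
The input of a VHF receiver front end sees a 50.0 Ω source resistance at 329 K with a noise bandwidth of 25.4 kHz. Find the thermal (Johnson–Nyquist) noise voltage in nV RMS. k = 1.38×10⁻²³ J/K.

152 nV

V_n = √(4kTRB)
4kTRB = 4 × 1.38×10⁻²³ × 329 × 5.00×10¹ × 2.54×10⁴ = 2.31×10⁻¹⁴ V²
V_n = √(2.31×10⁻¹⁴) = 1.52×10⁻⁷ V = 152 nV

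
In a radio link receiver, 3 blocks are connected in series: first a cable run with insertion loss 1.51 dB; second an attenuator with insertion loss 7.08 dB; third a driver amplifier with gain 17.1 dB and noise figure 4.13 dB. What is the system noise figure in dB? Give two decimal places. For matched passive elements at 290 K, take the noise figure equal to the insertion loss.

Convert to linear (a loss of L dB is a gain of −L dB): F_i = 10^(NF_i/10), G_i = 10^(G_i,dB/10)
  Stage 1: F_1 = 10^(1.51/10) = 1.416, G_1 = 10^(−1.51/10) = 0.7063
  Stage 2: F_2 = 10^(7.08/10) = 5.105, G_2 = 10^(−7.08/10) = 0.1959
  Stage 3: F_3 = 10^(4.13/10) = 2.588, G_3 = 10^(17.1/10) = 51.29
Friis cascade:
  F = 1.416 + (5.105 − 1)/0.7063 + (2.588 − 1)/0.1384 = 18.71
NF = 10 log₁₀(18.71) = 12.72 dB

12.72 dB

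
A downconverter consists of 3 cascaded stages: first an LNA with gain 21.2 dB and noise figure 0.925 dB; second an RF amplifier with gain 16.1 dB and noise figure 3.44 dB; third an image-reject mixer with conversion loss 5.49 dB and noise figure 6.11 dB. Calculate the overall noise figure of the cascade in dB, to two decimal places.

Convert to linear (a loss of L dB is a gain of −L dB): F_i = 10^(NF_i/10), G_i = 10^(G_i,dB/10)
  Stage 1: F_1 = 10^(0.925/10) = 1.237, G_1 = 10^(21.2/10) = 131.8
  Stage 2: F_2 = 10^(3.44/10) = 2.208, G_2 = 10^(16.1/10) = 40.74
  Stage 3: F_3 = 10^(6.11/10) = 4.083, G_3 = 10^(−5.49/10) = 0.2825
Friis cascade:
  F = 1.237 + (2.208 − 1)/131.8 + (4.083 − 1)/5370 = 1.247
NF = 10 log₁₀(1.247) = 0.96 dB

0.96 dB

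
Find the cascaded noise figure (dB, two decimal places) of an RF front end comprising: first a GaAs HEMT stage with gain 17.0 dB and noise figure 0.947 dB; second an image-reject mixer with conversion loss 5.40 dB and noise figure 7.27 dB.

1.24 dB

Convert to linear (a loss of L dB is a gain of −L dB): F_i = 10^(NF_i/10), G_i = 10^(G_i,dB/10)
  Stage 1: F_1 = 10^(0.947/10) = 1.244, G_1 = 10^(17.0/10) = 50.12
  Stage 2: F_2 = 10^(7.27/10) = 5.333, G_2 = 10^(−5.40/10) = 0.2884
Friis cascade:
  F = 1.244 + (5.333 − 1)/50.12 = 1.330
NF = 10 log₁₀(1.330) = 1.24 dB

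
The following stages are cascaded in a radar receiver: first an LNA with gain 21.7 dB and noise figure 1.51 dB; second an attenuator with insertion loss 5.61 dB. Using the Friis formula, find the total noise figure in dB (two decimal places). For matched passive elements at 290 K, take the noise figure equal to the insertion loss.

1.56 dB

Convert to linear (a loss of L dB is a gain of −L dB): F_i = 10^(NF_i/10), G_i = 10^(G_i,dB/10)
  Stage 1: F_1 = 10^(1.51/10) = 1.416, G_1 = 10^(21.7/10) = 147.9
  Stage 2: F_2 = 10^(5.61/10) = 3.639, G_2 = 10^(−5.61/10) = 0.2748
Friis cascade:
  F = 1.416 + (3.639 − 1)/147.9 = 1.434
NF = 10 log₁₀(1.434) = 1.56 dB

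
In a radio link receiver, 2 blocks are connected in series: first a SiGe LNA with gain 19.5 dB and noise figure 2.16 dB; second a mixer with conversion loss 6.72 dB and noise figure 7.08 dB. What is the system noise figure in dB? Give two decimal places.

Convert to linear (a loss of L dB is a gain of −L dB): F_i = 10^(NF_i/10), G_i = 10^(G_i,dB/10)
  Stage 1: F_1 = 10^(2.16/10) = 1.644, G_1 = 10^(19.5/10) = 89.13
  Stage 2: F_2 = 10^(7.08/10) = 5.105, G_2 = 10^(−6.72/10) = 0.2128
Friis cascade:
  F = 1.644 + (5.105 − 1)/89.13 = 1.690
NF = 10 log₁₀(1.690) = 2.28 dB

2.28 dB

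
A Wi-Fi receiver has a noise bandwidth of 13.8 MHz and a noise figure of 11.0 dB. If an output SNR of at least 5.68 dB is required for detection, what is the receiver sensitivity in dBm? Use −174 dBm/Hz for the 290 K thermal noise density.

−85.9 dBm

Sensitivity = −174 + 10 log₁₀(B) + NF + SNR_min
= −174 + 71.4 + 11.0 + 5.68
= −85.92 dBm → −85.9 dBm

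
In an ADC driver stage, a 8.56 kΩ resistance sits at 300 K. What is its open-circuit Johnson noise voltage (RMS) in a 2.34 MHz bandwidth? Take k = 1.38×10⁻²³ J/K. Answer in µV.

18.2 µV

V_n = √(4kTRB)
4kTRB = 4 × 1.38×10⁻²³ × 300 × 8.56×10³ × 2.34×10⁶ = 3.32×10⁻¹⁰ V²
V_n = √(3.32×10⁻¹⁰) = 1.82×10⁻⁵ V = 18.2 µV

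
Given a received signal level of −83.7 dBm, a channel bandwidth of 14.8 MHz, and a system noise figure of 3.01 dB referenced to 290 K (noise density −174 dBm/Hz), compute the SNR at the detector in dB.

15.6 dB

Noise floor: N = −174 + 10 log₁₀(B) + NF
10 log₁₀(1.48×10⁷) = 71.7 dB
N = −174 + 71.7 + 3.01 = −99.29 dBm
SNR = P_sig − N = −83.7 − (−99.29) = 15.59 dB → 15.6 dB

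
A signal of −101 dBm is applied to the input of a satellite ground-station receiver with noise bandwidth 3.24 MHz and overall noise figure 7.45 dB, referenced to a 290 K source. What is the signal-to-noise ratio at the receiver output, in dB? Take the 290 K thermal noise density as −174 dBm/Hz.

Noise floor: N = −174 + 10 log₁₀(B) + NF
10 log₁₀(3.24×10⁶) = 65.11 dB
N = −174 + 65.11 + 7.45 = −101.44 dBm
SNR = P_sig − N = −101 − (−101.44) = 0.44 dB → 0.4 dB

0.4 dB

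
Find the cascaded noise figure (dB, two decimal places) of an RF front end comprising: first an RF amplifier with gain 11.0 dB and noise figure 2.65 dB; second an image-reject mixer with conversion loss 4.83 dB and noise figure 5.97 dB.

Convert to linear (a loss of L dB is a gain of −L dB): F_i = 10^(NF_i/10), G_i = 10^(G_i,dB/10)
  Stage 1: F_1 = 10^(2.65/10) = 1.841, G_1 = 10^(11.0/10) = 12.59
  Stage 2: F_2 = 10^(5.97/10) = 3.954, G_2 = 10^(−4.83/10) = 0.3289
Friis cascade:
  F = 1.841 + (3.954 − 1)/12.59 = 2.075
NF = 10 log₁₀(2.075) = 3.17 dB

3.17 dB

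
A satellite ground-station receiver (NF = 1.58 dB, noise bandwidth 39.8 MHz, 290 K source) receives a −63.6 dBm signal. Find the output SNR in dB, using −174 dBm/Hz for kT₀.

Noise floor: N = −174 + 10 log₁₀(B) + NF
10 log₁₀(3.98×10⁷) = 76 dB
N = −174 + 76 + 1.58 = −96.42 dBm
SNR = P_sig − N = −63.6 − (−96.42) = 32.82 dB → 32.8 dB

32.8 dB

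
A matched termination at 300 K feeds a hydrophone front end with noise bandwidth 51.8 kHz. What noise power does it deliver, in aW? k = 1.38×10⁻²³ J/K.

214 aW

P_n = kTB = 1.38×10⁻²³ × 300 × 5.18×10⁴ = 2.14×10⁻¹⁶ W = 214 aW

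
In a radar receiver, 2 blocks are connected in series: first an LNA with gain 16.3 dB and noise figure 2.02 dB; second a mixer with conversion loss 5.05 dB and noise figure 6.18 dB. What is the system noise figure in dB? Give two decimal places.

Convert to linear (a loss of L dB is a gain of −L dB): F_i = 10^(NF_i/10), G_i = 10^(G_i,dB/10)
  Stage 1: F_1 = 10^(2.02/10) = 1.592, G_1 = 10^(16.3/10) = 42.66
  Stage 2: F_2 = 10^(6.18/10) = 4.150, G_2 = 10^(−5.05/10) = 0.3126
Friis cascade:
  F = 1.592 + (4.150 − 1)/42.66 = 1.666
NF = 10 log₁₀(1.666) = 2.22 dB

2.22 dB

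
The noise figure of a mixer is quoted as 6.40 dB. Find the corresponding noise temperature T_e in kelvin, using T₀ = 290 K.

F = 10^(6.40/10) = 4.36516
T_e = (F − 1)·T₀ = (4.36516 − 1) × 290 = 976 K

976 K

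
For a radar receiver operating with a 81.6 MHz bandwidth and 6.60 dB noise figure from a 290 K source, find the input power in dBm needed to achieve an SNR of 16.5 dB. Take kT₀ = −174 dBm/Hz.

−71.8 dBm

Sensitivity = −174 + 10 log₁₀(B) + NF + SNR_min
= −174 + 79.12 + 6.60 + 16.5
= −71.78 dBm → −71.8 dBm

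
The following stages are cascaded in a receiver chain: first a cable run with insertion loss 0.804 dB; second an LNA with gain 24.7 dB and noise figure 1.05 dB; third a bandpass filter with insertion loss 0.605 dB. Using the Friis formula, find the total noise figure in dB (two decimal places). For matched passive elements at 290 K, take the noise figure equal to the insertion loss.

Convert to linear (a loss of L dB is a gain of −L dB): F_i = 10^(NF_i/10), G_i = 10^(G_i,dB/10)
  Stage 1: F_1 = 10^(0.804/10) = 1.203, G_1 = 10^(−0.804/10) = 0.8310
  Stage 2: F_2 = 10^(1.05/10) = 1.274, G_2 = 10^(24.7/10) = 295.1
  Stage 3: F_3 = 10^(0.605/10) = 1.149, G_3 = 10^(−0.605/10) = 0.8700
Friis cascade:
  F = 1.203 + (1.274 − 1)/0.8310 + (1.149 − 1)/245.2 = 1.533
NF = 10 log₁₀(1.533) = 1.86 dB

1.86 dB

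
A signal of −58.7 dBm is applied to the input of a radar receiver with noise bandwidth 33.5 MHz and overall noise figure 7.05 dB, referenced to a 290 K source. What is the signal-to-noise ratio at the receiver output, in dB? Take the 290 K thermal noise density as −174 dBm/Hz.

33.0 dB

Noise floor: N = −174 + 10 log₁₀(B) + NF
10 log₁₀(3.35×10⁷) = 75.25 dB
N = −174 + 75.25 + 7.05 = −91.70 dBm
SNR = P_sig − N = −58.7 − (−91.70) = 33.00 dB → 33.0 dB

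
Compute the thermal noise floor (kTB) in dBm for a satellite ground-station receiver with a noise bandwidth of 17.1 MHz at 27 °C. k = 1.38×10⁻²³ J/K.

T = 27 °C + 273.15 = 300.15 K
P_n = kTB = 1.38×10⁻²³ × 300.15 × 1.71×10⁷ = 7.08×10⁻¹⁴ W
In dBm: 10 log₁₀(7.08×10⁻¹⁴ / 10⁻³) = −101.5 dBm

−101.5 dBm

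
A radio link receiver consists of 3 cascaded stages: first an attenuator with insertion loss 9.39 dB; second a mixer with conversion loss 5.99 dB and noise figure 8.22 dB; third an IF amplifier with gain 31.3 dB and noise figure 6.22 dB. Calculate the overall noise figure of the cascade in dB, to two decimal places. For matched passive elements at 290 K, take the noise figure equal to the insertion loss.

Convert to linear (a loss of L dB is a gain of −L dB): F_i = 10^(NF_i/10), G_i = 10^(G_i,dB/10)
  Stage 1: F_1 = 10^(9.39/10) = 8.690, G_1 = 10^(−9.39/10) = 0.1151
  Stage 2: F_2 = 10^(8.22/10) = 6.637, G_2 = 10^(−5.99/10) = 0.2518
  Stage 3: F_3 = 10^(6.22/10) = 4.188, G_3 = 10^(31.3/10) = 1349
Friis cascade:
  F = 8.690 + (6.637 − 1)/0.1151 + (4.188 − 1)/0.02897 = 167.7
NF = 10 log₁₀(167.7) = 22.25 dB

22.25 dB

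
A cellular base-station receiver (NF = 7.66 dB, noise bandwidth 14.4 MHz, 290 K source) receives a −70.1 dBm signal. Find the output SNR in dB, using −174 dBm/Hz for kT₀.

Noise floor: N = −174 + 10 log₁₀(B) + NF
10 log₁₀(1.44×10⁷) = 71.58 dB
N = −174 + 71.58 + 7.66 = −94.76 dBm
SNR = P_sig − N = −70.1 − (−94.76) = 24.66 dB → 24.7 dB

24.7 dB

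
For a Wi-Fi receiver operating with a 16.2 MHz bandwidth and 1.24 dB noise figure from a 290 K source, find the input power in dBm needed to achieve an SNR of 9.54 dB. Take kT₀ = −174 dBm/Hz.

−91.1 dBm

Sensitivity = −174 + 10 log₁₀(B) + NF + SNR_min
= −174 + 72.1 + 1.24 + 9.54
= −91.12 dBm → −91.1 dBm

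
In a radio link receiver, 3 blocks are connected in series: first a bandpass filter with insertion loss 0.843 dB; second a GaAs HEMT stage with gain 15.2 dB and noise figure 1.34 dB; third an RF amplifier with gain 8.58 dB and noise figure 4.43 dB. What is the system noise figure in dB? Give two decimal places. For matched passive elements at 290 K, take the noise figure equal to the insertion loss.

2.35 dB

Convert to linear (a loss of L dB is a gain of −L dB): F_i = 10^(NF_i/10), G_i = 10^(G_i,dB/10)
  Stage 1: F_1 = 10^(0.843/10) = 1.214, G_1 = 10^(−0.843/10) = 0.8236
  Stage 2: F_2 = 10^(1.34/10) = 1.361, G_2 = 10^(15.2/10) = 33.11
  Stage 3: F_3 = 10^(4.43/10) = 2.773, G_3 = 10^(8.58/10) = 7.211
Friis cascade:
  F = 1.214 + (1.361 − 1)/0.8236 + (2.773 − 1)/27.27 = 1.718
NF = 10 log₁₀(1.718) = 2.35 dB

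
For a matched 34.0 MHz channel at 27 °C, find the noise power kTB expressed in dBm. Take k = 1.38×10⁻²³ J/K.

T = 27 °C + 273.15 = 300.15 K
P_n = kTB = 1.38×10⁻²³ × 300.15 × 3.40×10⁷ = 1.41×10⁻¹³ W
In dBm: 10 log₁₀(1.41×10⁻¹³ / 10⁻³) = −98.5 dBm

−98.5 dBm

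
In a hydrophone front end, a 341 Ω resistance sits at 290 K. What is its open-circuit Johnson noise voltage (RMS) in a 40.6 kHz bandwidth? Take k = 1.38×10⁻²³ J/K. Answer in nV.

471 nV

V_n = √(4kTRB)
4kTRB = 4 × 1.38×10⁻²³ × 290 × 3.41×10² × 4.06×10⁴ = 2.22×10⁻¹³ V²
V_n = √(2.22×10⁻¹³) = 4.71×10⁻⁷ V = 471 nV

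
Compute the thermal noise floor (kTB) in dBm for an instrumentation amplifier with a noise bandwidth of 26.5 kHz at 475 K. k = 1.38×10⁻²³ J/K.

P_n = kTB = 1.38×10⁻²³ × 475 × 2.65×10⁴ = 1.74×10⁻¹⁶ W
In dBm: 10 log₁₀(1.74×10⁻¹⁶ / 10⁻³) = −127.6 dBm

−127.6 dBm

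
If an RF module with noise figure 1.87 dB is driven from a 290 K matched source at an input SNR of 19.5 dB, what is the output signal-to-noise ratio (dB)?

By definition F = SNR_in/SNR_out, so in dB: SNR_out = SNR_in − NF
SNR_out = 19.5 − 1.87 = 17.63 dB

17.63 dB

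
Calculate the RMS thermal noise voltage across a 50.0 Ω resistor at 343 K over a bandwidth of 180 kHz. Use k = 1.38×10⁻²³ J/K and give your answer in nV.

V_n = √(4kTRB)
4kTRB = 4 × 1.38×10⁻²³ × 343 × 5.00×10¹ × 1.80×10⁵ = 1.70×10⁻¹³ V²
V_n = √(1.70×10⁻¹³) = 4.13×10⁻⁷ V = 413 nV

413 nV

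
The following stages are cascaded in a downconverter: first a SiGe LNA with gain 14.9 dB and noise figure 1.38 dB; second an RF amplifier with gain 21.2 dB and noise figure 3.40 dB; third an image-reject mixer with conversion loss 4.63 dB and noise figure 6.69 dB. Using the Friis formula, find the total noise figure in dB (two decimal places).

1.50 dB

Convert to linear (a loss of L dB is a gain of −L dB): F_i = 10^(NF_i/10), G_i = 10^(G_i,dB/10)
  Stage 1: F_1 = 10^(1.38/10) = 1.374, G_1 = 10^(14.9/10) = 30.90
  Stage 2: F_2 = 10^(3.40/10) = 2.188, G_2 = 10^(21.2/10) = 131.8
  Stage 3: F_3 = 10^(6.69/10) = 4.667, G_3 = 10^(−4.63/10) = 0.3443
Friis cascade:
  F = 1.374 + (2.188 − 1)/30.90 + (4.667 − 1)/4074 = 1.413
NF = 10 log₁₀(1.413) = 1.50 dB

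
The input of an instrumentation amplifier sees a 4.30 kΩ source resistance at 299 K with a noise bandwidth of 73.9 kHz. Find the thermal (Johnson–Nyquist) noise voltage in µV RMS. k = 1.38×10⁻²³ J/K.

V_n = √(4kTRB)
4kTRB = 4 × 1.38×10⁻²³ × 299 × 4.30×10³ × 7.39×10⁴ = 5.24×10⁻¹² V²
V_n = √(5.24×10⁻¹²) = 2.29×10⁻⁶ V = 2.29 µV

2.29 µV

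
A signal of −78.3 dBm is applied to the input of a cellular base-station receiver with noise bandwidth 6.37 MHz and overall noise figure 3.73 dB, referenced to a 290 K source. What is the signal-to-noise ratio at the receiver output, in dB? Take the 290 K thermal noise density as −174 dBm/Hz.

23.9 dB

Noise floor: N = −174 + 10 log₁₀(B) + NF
10 log₁₀(6.37×10⁶) = 68.04 dB
N = −174 + 68.04 + 3.73 = −102.23 dBm
SNR = P_sig − N = −78.3 − (−102.23) = 23.93 dB → 23.9 dB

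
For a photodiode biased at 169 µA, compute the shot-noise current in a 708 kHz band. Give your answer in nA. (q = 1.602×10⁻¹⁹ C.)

I_n = √(2qI·B)
2qI·B = 2 × 1.602×10⁻¹⁹ × 1.69×10⁻⁴ × 7.08×10⁵ = 3.83×10⁻¹⁷ A²
I_n = √(3.83×10⁻¹⁷) = 6.19×10⁻⁹ A = 6.19 nA

6.19 nA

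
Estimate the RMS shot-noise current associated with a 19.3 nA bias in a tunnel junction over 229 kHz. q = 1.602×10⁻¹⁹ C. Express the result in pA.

I_n = √(2qI·B)
2qI·B = 2 × 1.602×10⁻¹⁹ × 1.93×10⁻⁸ × 2.29×10⁵ = 1.42×10⁻²¹ A²
I_n = √(1.42×10⁻²¹) = 3.76×10⁻¹¹ A = 37.6 pA

37.6 pA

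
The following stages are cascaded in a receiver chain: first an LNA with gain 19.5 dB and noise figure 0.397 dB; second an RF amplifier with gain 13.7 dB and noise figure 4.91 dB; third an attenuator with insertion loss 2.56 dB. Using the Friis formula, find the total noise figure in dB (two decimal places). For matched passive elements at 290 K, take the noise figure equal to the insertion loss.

Convert to linear (a loss of L dB is a gain of −L dB): F_i = 10^(NF_i/10), G_i = 10^(G_i,dB/10)
  Stage 1: F_1 = 10^(0.397/10) = 1.096, G_1 = 10^(19.5/10) = 89.13
  Stage 2: F_2 = 10^(4.91/10) = 3.097, G_2 = 10^(13.7/10) = 23.44
  Stage 3: F_3 = 10^(2.56/10) = 1.803, G_3 = 10^(−2.56/10) = 0.5546
Friis cascade:
  F = 1.096 + (3.097 − 1)/89.13 + (1.803 − 1)/2089 = 1.120
NF = 10 log₁₀(1.120) = 0.49 dB

0.49 dB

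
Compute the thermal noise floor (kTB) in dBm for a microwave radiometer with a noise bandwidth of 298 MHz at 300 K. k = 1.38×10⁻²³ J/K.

P_n = kTB = 1.38×10⁻²³ × 300 × 2.98×10⁸ = 1.23×10⁻¹² W
In dBm: 10 log₁₀(1.23×10⁻¹² / 10⁻³) = −89.1 dBm

−89.1 dBm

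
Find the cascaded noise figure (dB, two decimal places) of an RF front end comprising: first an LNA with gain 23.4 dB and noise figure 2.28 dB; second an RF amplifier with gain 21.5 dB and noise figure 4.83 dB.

Convert to linear (a loss of L dB is a gain of −L dB): F_i = 10^(NF_i/10), G_i = 10^(G_i,dB/10)
  Stage 1: F_1 = 10^(2.28/10) = 1.690, G_1 = 10^(23.4/10) = 218.8
  Stage 2: F_2 = 10^(4.83/10) = 3.041, G_2 = 10^(21.5/10) = 141.3
Friis cascade:
  F = 1.690 + (3.041 − 1)/218.8 = 1.700
NF = 10 log₁₀(1.700) = 2.30 dB

2.30 dB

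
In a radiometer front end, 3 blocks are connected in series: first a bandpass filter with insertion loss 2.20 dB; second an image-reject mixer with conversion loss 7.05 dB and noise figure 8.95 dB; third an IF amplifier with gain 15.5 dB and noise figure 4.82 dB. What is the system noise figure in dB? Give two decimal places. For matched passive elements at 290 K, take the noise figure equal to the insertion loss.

14.79 dB

Convert to linear (a loss of L dB is a gain of −L dB): F_i = 10^(NF_i/10), G_i = 10^(G_i,dB/10)
  Stage 1: F_1 = 10^(2.20/10) = 1.660, G_1 = 10^(−2.20/10) = 0.6026
  Stage 2: F_2 = 10^(8.95/10) = 7.852, G_2 = 10^(−7.05/10) = 0.1972
  Stage 3: F_3 = 10^(4.82/10) = 3.034, G_3 = 10^(15.5/10) = 35.48
Friis cascade:
  F = 1.660 + (7.852 − 1)/0.6026 + (3.034 − 1)/0.1189 = 30.14
NF = 10 log₁₀(30.14) = 14.79 dB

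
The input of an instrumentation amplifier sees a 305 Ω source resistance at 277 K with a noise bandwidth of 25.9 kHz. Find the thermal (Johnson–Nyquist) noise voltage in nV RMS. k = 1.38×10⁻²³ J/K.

348 nV

V_n = √(4kTRB)
4kTRB = 4 × 1.38×10⁻²³ × 277 × 3.05×10² × 2.59×10⁴ = 1.21×10⁻¹³ V²
V_n = √(1.21×10⁻¹³) = 3.48×10⁻⁷ V = 348 nV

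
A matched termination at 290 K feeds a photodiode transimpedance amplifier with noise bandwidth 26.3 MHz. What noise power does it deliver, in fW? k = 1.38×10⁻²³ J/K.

P_n = kTB = 1.38×10⁻²³ × 290 × 2.63×10⁷ = 1.05×10⁻¹³ W = 105 fW

105 fW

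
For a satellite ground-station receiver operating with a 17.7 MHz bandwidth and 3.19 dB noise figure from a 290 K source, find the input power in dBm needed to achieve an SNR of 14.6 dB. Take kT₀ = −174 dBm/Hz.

−83.7 dBm

Sensitivity = −174 + 10 log₁₀(B) + NF + SNR_min
= −174 + 72.48 + 3.19 + 14.6
= −83.73 dBm → −83.7 dBm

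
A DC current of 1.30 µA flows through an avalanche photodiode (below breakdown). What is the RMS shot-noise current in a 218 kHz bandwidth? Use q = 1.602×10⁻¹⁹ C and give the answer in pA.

I_n = √(2qI·B)
2qI·B = 2 × 1.602×10⁻¹⁹ × 1.30×10⁻⁶ × 2.18×10⁵ = 9.08×10⁻²⁰ A²
I_n = √(9.08×10⁻²⁰) = 3.01×10⁻¹⁰ A = 301 pA

301 pA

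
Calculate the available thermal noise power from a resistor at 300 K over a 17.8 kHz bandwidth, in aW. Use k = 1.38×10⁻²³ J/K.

73.7 aW

P_n = kTB = 1.38×10⁻²³ × 300 × 1.78×10⁴ = 7.37×10⁻¹⁷ W = 73.7 aW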